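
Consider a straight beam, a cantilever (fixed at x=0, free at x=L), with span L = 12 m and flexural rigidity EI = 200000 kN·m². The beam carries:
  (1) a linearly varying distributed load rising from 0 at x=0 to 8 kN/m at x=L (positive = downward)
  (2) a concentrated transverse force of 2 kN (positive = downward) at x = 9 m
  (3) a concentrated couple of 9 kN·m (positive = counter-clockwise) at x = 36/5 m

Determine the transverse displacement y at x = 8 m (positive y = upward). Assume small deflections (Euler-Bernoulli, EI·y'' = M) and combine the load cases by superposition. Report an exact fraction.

Load 1 — triangular load w₀=8 kN/m (0→w₀ over full span):
  y_1 = (w₀Lx³/12-w₀L²x²/6-w₀x⁵/(120L))/EI = (8·12·8³/12-8·12²·8²/6-8·8⁵/(120·12))/200000 = -5888/140625 m
Load 2 — point force P=2 kN at a=9 m (b=L-a=3):
  y_2 = -Px²(3a-x)/(6EI)  [x≤a] = -2·8²·(3·9-8)/(6·200000) = -19/9375 m
Load 3 — applied couple M₀=9 kN·m at a=36/5 m (b=L-a=24/5):
  y_3 = M₀a(2x-a)/(2EI)  [x>a] = 9·(36/5)·(2·8-(36/5))/(2·200000) = 891/625000 m
Superposition: y = Σ y_i = -238901/5625000 m ≈ -0.042471 m

y(8) = -238901/5625000 m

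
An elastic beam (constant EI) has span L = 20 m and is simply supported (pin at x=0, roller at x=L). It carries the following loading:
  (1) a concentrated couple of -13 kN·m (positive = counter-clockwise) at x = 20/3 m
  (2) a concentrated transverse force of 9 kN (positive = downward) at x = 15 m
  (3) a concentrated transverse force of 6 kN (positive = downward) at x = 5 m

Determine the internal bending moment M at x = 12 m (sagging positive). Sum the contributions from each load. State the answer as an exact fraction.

M(12) = 221/5 kN·m

Load 1 — applied couple M₀=-13 kN·m at a=20/3 m (b=L-a=40/3):
  M_1 = M₀x/L - M₀  [x>a] = (-13)·12/20 - (-13) = 26/5 kN·m
Load 2 — point force P=9 kN at a=15 m (b=L-a=5):
  M_2 = Pbx/L  [x≤a] = 9·5·12/20 = 27 kN·m
Load 3 — point force P=6 kN at a=5 m (b=L-a=15):
  M_3 = Pa(L-x)/L  [x>a] = 6·5·(20-12)/20 = 12 kN·m
Superposition: M = Σ M_i = 221/5 kN·m ≈ 44.200000 kN·m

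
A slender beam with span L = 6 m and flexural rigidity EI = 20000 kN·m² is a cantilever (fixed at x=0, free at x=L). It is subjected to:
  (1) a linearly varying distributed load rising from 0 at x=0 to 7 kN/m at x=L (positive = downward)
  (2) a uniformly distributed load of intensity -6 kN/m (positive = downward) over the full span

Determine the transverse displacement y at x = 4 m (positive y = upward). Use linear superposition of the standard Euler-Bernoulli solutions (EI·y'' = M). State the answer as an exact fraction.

Load 1 — triangular load w₀=7 kN/m (0→w₀ over full span):
  y_1 = (w₀Lx³/12-w₀L²x²/6-w₀x⁵/(120L))/EI = (7·6·4³/12-7·6²·4²/6-7·4⁵/(120·6))/20000 = -644/28125 m
Load 2 — uniform load w=-6 kN/m over full span:
  y_2 = -wx²(x²-4Lx+6L²)/(24EI) = -(-6)·4²·(4²-4·6·4+6·6²)/(24·20000) = 17/625 m
Superposition: y = Σ y_i = 121/28125 m ≈ 0.004302 m

y(4) = 121/28125 m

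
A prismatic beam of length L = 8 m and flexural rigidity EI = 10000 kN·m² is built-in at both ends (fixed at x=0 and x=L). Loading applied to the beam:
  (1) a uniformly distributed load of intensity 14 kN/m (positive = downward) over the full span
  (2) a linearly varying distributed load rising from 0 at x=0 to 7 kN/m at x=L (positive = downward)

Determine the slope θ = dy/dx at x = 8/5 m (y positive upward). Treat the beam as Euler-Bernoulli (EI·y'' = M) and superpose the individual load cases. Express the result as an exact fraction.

θ(8/5) = -8288/1171875 rad

Load 1 — uniform load w=14 kN/m over full span:
  θ_1 = -wx(L-x)(L-2x)/(12EI) = -14·(8/5)·(8-(8/5))·(8-2·(8/5))/(12·10000) = -448/78125 rad
Load 2 — triangular load w₀=7 kN/m (0→w₀ over full span):
  θ_2 = -w₀(2x(L-x)(L-2x)(x+2L)+x²(L-x)²)/(120LEI) = -7·(2·(8/5)·(8-(8/5))·(8-2·(8/5))·((8/5)+2·8)+(8/5)²·(8-(8/5))²)/(120·8·10000) = -1568/1171875 rad
Superposition: θ = Σ θ_i = -8288/1171875 rad ≈ -0.007072 rad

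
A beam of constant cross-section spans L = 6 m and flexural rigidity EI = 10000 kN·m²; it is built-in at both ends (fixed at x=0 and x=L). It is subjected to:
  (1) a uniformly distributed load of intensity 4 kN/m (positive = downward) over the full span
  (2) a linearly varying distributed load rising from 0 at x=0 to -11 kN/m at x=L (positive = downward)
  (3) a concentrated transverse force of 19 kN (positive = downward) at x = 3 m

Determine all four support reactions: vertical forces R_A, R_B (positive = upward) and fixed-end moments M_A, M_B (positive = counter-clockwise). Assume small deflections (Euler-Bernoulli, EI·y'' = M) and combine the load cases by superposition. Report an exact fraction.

Load 1 — uniform load w=4 kN/m over full span:
  R_A = wL/2 = 4·6/2 = 12 kN
  M_A = wL²/12 = 4·6²/12 = 12 kN·m
  R_B = wL/2 = 4·6/2 = 12 kN
  M_B = -wL²/12 = -4·6²/12 = -12 kN·m
Load 2 — triangular load w₀=-11 kN/m (0→w₀ over full span):
  R_A = 3w₀L/20 = 3·(-11)·6/20 = -99/10 kN
  M_A = w₀L²/30 = (-11)·6²/30 = -66/5 kN·m
  R_B = 7w₀L/20 = 7·(-11)·6/20 = -231/10 kN
  M_B = -w₀L²/20 = -(-11)·6²/20 = 99/5 kN·m
Load 3 — point force P=19 kN at a=3 m (b=L-a=3):
  R_A = Pb²(3a+b)/L³ = 19·3²·(3·3+3)/6³ = 19/2 kN
  M_A = Pab²/L² = 19·3·3²/6² = 57/4 kN·m
  R_B = Pa²(a+3b)/L³ = 19·3²·(3+3·3)/6³ = 19/2 kN
  M_B = -Pa²b/L² = -19·3²·3/6² = -57/4 kN·m
Superposition: R_A = 58/5 kN, M_A = 261/20 kN·m, R_B = -8/5 kN, M_B = -129/20 kN·m

R_A = 58/5 kN, M_A = 261/20 kN·m, R_B = -8/5 kN, M_B = -129/20 kN·m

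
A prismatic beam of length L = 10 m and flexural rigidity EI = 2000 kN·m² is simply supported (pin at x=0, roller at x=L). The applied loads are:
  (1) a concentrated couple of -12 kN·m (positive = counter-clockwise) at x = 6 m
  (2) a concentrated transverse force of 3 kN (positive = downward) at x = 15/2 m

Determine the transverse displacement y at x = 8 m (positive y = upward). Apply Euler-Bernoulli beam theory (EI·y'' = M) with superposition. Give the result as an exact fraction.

y(8) = -2001/160000 m

Load 1 — applied couple M₀=-12 kN·m at a=6 m (b=L-a=4):
  y_1 = (M₀x³/(6L)-M₀(x-a)²/2+C₁x)/EI  [x>a] with C₁=M₀(3b²-L²)/(6L)=52/5 = ((-12)·8³/(6·10)-(-12)·(8-6)²/2+(52/5)·8)/2000 = 3/1250 m
Load 2 — point force P=3 kN at a=15/2 m (b=L-a=5/2):
  y_2 = -Pa(L-x)(2Lx-a²-x²)/(6LEI)  [x>a] = -3·(15/2)·(10-8)·(2·10·8-(15/2)²-8²)/(6·10·2000) = -477/32000 m
Superposition: y = Σ y_i = -2001/160000 m ≈ -0.012506 m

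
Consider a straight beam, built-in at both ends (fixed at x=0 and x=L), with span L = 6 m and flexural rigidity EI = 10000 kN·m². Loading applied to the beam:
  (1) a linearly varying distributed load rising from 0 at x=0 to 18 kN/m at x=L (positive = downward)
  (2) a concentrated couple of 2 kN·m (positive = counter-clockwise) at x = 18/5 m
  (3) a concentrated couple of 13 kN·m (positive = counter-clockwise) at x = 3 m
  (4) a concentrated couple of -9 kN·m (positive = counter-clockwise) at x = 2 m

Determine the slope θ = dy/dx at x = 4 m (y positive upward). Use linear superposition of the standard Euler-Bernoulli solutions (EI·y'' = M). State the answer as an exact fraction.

Load 1 — triangular load w₀=18 kN/m (0→w₀ over full span):
  θ_1 = -w₀(2x(L-x)(L-2x)(x+2L)+x²(L-x)²)/(120LEI) = -18·(2·4·(6-4)·(6-2·4)·(4+2·6)+4²·(6-4)²)/(120·6·10000) = 7/6250 rad
Load 2 — applied couple M₀=2 kN·m at a=18/5 m (b=L-a=12/5):
  θ_2 = (R_Ax²/2 - M_Ax - M₀(x-a))/EI  [x>a] with R_A=12/25, M_A=16/25 = ((12/25)·4²/2 - (16/25)·4 - 2·(4-(18/5)))/10000 = 3/62500 rad
Load 3 — applied couple M₀=13 kN·m at a=3 m (b=L-a=3):
  θ_3 = (R_Ax²/2 - M_Ax - M₀(x-a))/EI  [x>a] with R_A=13/4, M_A=13/4 = ((13/4)·4²/2 - (13/4)·4 - 13·(4-3))/10000 = 0 rad
Load 4 — applied couple M₀=-9 kN·m at a=2 m (b=L-a=4):
  θ_4 = (R_Ax²/2 - M_Ax - M₀(x-a))/EI  [x>a] with R_A=-2, M_A=0 = ((-2)·4²/2 - 0·4 - (-9)·(4-2))/10000 = 1/5000 rad
Superposition: θ = Σ θ_i = 171/125000 rad ≈ 0.001368 rad

θ(4) = 171/125000 rad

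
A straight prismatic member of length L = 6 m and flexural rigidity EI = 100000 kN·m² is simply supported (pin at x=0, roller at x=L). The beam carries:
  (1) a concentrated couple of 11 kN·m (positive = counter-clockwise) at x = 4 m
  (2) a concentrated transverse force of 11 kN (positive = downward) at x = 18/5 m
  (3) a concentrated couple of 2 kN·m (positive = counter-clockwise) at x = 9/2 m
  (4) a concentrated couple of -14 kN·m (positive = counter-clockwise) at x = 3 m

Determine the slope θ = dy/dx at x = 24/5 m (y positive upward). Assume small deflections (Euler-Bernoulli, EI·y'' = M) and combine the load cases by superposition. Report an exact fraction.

Load 1 — applied couple M₀=11 kN·m at a=4 m (b=L-a=2):
  θ_1 = (M₀x²/(2L)-M₀(x-a)+C₁)/EI  [x>a] with C₁=M₀(3b²-L²)/(6L)=-22/3 = (11·(24/5)²/(2·6)-11·((24/5)-4)+(-22/3))/100000 = 187/3750000 rad
Load 2 — point force P=11 kN at a=18/5 m (b=L-a=12/5):
  θ_2 = -Pa(2L²-6Lx+3x²+a²)/(6LEI)  [x>a] = -11·(18/5)·(2·6²-6·6·(24/5)+3·(24/5)²+(18/5)²)/(6·6·100000) = 1287/6250000 rad
Load 3 — applied couple M₀=2 kN·m at a=9/2 m (b=L-a=3/2):
  θ_3 = (M₀x²/(2L)-M₀(x-a)+C₁)/EI  [x>a] with C₁=M₀(3b²-L²)/(6L)=-13/8 = (2·(24/5)²/(2·6)-2·((24/5)-(9/2))+(-13/8))/100000 = 323/20000000 rad
Load 4 — applied couple M₀=-14 kN·m at a=3 m (b=L-a=3):
  θ_4 = (M₀x²/(2L)-M₀(x-a)+C₁)/EI  [x>a] with C₁=M₀(3b²-L²)/(6L)=7/2 = ((-14)·(24/5)²/(2·6)-(-14)·((24/5)-3)+(7/2))/100000 = 91/5000000 rad
Superposition: θ = Σ θ_i = 87041/300000000 rad ≈ 0.000290 rad

θ(24/5) = 87041/300000000 rad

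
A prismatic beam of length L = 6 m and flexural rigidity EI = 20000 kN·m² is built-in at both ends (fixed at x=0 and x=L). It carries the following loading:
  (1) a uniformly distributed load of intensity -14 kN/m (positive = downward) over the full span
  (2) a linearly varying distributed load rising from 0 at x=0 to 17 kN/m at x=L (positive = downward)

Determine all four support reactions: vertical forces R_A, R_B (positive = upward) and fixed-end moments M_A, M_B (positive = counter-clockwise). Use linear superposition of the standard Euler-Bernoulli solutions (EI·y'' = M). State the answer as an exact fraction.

Load 1 — uniform load w=-14 kN/m over full span:
  R_A = wL/2 = (-14)·6/2 = -42 kN
  M_A = wL²/12 = (-14)·6²/12 = -42 kN·m
  R_B = wL/2 = (-14)·6/2 = -42 kN
  M_B = -wL²/12 = -(-14)·6²/12 = 42 kN·m
Load 2 — triangular load w₀=17 kN/m (0→w₀ over full span):
  R_A = 3w₀L/20 = 3·17·6/20 = 153/10 kN
  M_A = w₀L²/30 = 17·6²/30 = 102/5 kN·m
  R_B = 7w₀L/20 = 7·17·6/20 = 357/10 kN
  M_B = -w₀L²/20 = -17·6²/20 = -153/5 kN·m
Superposition: R_A = -267/10 kN, M_A = -108/5 kN·m, R_B = -63/10 kN, M_B = 57/5 kN·m

R_A = -267/10 kN, M_A = -108/5 kN·m, R_B = -63/10 kN, M_B = 57/5 kN·m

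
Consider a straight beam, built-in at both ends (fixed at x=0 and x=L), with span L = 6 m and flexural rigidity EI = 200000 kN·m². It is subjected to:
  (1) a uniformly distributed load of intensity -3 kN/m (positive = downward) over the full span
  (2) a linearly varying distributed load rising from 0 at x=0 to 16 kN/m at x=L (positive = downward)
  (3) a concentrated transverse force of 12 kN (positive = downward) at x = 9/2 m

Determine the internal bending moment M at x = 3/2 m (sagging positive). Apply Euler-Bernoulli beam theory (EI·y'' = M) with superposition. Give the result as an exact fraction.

M(3/2) = -63/80 kN·m

Load 1 — uniform load w=-3 kN/m over full span:
  M_1 = wLx/2 - wL²/12 - wx²/2 = (-3)·6·(3/2)/2 - (-3)·6²/12 - (-3)·(3/2)²/2 = -9/8 kN·m
Load 2 — triangular load w₀=16 kN/m (0→w₀ over full span):
  M_2 = 3w₀Lx/20 - w₀L²/30 - w₀x³/(6L) = 3·16·6·(3/2)/20 - 16·6²/30 - 16·(3/2)³/(6·6) = 9/10 kN·m
Load 3 — point force P=12 kN at a=9/2 m (b=L-a=3/2):
  M_3 = Pb²(3a+b)x/L³ - Pab²/L²  [x≤a] = 12·(3/2)²·(3·(9/2)+(3/2))·(3/2)/6³ - 12·(9/2)·(3/2)²/6² = -9/16 kN·m
Superposition: M = Σ M_i = -63/80 kN·m ≈ -0.787500 kN·m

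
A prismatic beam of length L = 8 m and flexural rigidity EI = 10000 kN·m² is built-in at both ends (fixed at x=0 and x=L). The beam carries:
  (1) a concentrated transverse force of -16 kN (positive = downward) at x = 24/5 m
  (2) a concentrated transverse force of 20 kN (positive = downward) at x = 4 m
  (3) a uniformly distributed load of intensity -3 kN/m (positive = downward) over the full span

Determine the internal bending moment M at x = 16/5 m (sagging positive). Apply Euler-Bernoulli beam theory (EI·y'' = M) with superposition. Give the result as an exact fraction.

M(16/5) = -484/625 kN·m

Load 1 — point force P=-16 kN at a=24/5 m (b=L-a=16/5):
  M_1 = Pb²(3a+b)x/L³ - Pab²/L²  [x≤a] = (-16)·(16/5)²·(3·(24/5)+(16/5))·(16/5)/8³ - (-16)·(24/5)·(16/5)²/8² = -3584/625 kN·m
Load 2 — point force P=20 kN at a=4 m (b=L-a=4):
  M_2 = Pb²(3a+b)x/L³ - Pab²/L²  [x≤a] = 20·4²·(3·4+4)·(16/5)/8³ - 20·4·4²/8² = 12 kN·m
Load 3 — uniform load w=-3 kN/m over full span:
  M_3 = wLx/2 - wL²/12 - wx²/2 = (-3)·8·(16/5)/2 - (-3)·8²/12 - (-3)·(16/5)²/2 = -176/25 kN·m
Superposition: M = Σ M_i = -484/625 kN·m ≈ -0.774400 kN·m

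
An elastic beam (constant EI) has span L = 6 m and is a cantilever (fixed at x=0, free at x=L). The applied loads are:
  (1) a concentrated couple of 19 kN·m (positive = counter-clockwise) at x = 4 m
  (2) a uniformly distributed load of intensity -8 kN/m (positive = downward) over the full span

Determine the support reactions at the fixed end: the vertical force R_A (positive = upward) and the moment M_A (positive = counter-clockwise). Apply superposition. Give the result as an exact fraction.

R_A = -48 kN, M_A = -163 kN·m

Load 1 — applied couple M₀=19 kN·m at a=4 m (b=L-a=2):
  R_A = 0 kN
  M_A = -M₀ = -19 kN·m
Load 2 — uniform load w=-8 kN/m over full span:
  R_A = wL = (-8)·6 = -48 kN
  M_A = wL²/2 = (-8)·6²/2 = -144 kN·m
Superposition: R_A = -48 kN, M_A = -163 kN·m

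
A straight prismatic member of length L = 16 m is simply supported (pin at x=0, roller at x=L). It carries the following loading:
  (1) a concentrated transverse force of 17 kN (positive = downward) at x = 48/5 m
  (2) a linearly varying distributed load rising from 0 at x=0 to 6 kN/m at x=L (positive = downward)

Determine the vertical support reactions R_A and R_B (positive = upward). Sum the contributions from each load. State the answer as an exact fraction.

Load 1 — point force P=17 kN at a=48/5 m (b=L-a=32/5):
  R_A = Pb/L = 17·(32/5)/16 = 34/5 kN
  R_B = Pa/L = 17·(48/5)/16 = 51/5 kN
Load 2 — triangular load w₀=6 kN/m (0→w₀ over full span):
  R_A = w₀L/6 = 6·16/6 = 16 kN
  R_B = w₀L/3 = 6·16/3 = 32 kN
Superposition: R_A = 114/5 kN, R_B = 211/5 kN

R_A = 114/5 kN, R_B = 211/5 kN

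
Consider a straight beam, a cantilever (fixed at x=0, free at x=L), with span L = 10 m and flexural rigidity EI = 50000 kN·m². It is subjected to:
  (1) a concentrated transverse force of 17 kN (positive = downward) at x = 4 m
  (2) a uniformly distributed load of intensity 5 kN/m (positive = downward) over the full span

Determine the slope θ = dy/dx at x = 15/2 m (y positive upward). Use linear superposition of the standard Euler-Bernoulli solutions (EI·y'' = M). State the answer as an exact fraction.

θ(15/2) = -15301/800000 rad

Load 1 — point force P=17 kN at a=4 m (b=L-a=6):
  θ_1 = -Pa²/(2EI)  [x>a] = -17·4²/(2·50000) = -17/6250 rad
Load 2 — uniform load w=5 kN/m over full span:
  θ_2 = -wx(x²-3Lx+3L²)/(6EI) = -5·(15/2)·((15/2)²-3·10·(15/2)+3·10²)/(6·50000) = -21/1280 rad
Superposition: θ = Σ θ_i = -15301/800000 rad ≈ -0.019126 rad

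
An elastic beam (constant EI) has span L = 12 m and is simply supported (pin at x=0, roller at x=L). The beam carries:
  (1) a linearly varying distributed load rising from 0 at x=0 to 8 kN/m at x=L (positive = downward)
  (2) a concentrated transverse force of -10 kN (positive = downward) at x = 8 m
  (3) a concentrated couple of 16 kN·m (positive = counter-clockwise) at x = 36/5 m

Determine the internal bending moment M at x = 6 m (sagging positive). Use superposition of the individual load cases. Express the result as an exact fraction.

Load 1 — triangular load w₀=8 kN/m (0→w₀ over full span):
  M_1 = w₀Lx/6 - w₀x³/(6L) = 8·12·6/6 - 8·6³/(6·12) = 72 kN·m
Load 2 — point force P=-10 kN at a=8 m (b=L-a=4):
  M_2 = Pbx/L  [x≤a] = (-10)·4·6/12 = -20 kN·m
Load 3 — applied couple M₀=16 kN·m at a=36/5 m (b=L-a=24/5):
  M_3 = M₀x/L  [x≤a] = 16·6/12 = 8 kN·m
Superposition: M = Σ M_i = 60 kN·m ≈ 60.000000 kN·m

M(6) = 60 kN·m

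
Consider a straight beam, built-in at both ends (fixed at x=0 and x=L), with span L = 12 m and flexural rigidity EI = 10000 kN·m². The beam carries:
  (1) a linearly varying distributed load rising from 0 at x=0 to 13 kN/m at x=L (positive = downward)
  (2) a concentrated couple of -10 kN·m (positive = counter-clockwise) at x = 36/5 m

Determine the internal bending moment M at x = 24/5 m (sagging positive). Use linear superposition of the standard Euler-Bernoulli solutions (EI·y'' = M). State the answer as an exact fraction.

Load 1 — triangular load w₀=13 kN/m (0→w₀ over full span):
  M_1 = 3w₀Lx/20 - w₀L²/30 - w₀x³/(6L) = 3·13·12·(24/5)/20 - 13·12²/30 - 13·(24/5)³/(6·12) = 3744/125 kN·m
Load 2 — applied couple M₀=-10 kN·m at a=36/5 m (b=L-a=24/5):
  M_2 = R_Ax - M_A  [x≤a] with R_A=-6/5, M_A=-16/5 = (-6/5)·(24/5) - (-16/5) = -64/25 kN·m
Superposition: M = Σ M_i = 3424/125 kN·m ≈ 27.392000 kN·m

M(24/5) = 3424/125 kN·m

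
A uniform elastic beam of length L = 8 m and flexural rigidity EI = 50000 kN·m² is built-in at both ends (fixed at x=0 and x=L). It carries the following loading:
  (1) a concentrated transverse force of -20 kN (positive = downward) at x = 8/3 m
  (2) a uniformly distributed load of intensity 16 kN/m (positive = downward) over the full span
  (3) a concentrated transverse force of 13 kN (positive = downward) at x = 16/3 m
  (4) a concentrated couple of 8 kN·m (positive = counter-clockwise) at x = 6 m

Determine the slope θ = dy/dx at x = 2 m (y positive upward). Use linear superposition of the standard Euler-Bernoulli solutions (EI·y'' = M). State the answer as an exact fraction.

θ(2) = -83/72000 rad

Load 1 — point force P=-20 kN at a=8/3 m (b=L-a=16/3):
  θ_1 = -Pb²x(2aL-(3a+b)x)/(2L³EI)  [x≤a] = -(-20)·(16/3)²·2·(2·(8/3)·8-(3·(8/3)+(16/3))·2)/(2·8³·50000) = 2/5625 rad
Load 2 — uniform load w=16 kN/m over full span:
  θ_2 = -wx(L-x)(L-2x)/(12EI) = -16·2·(8-2)·(8-2·2)/(12·50000) = -4/3125 rad
Load 3 — point force P=13 kN at a=16/3 m (b=L-a=8/3):
  θ_3 = -Pb²x(2aL-(3a+b)x)/(2L³EI)  [x≤a] = -13·(8/3)²·2·(2·(16/3)·8-(3·(16/3)+(8/3))·2)/(2·8³·50000) = -13/75000 rad
Load 4 — applied couple M₀=8 kN·m at a=6 m (b=L-a=2):
  θ_4 = (R_Ax²/2 - M_Ax)/EI  [x≤a] with R_A=9/8, M_A=5/2 = ((9/8)·2²/2 - (5/2)·2)/50000 = -11/200000 rad
Superposition: θ = Σ θ_i = -83/72000 rad ≈ -0.001153 rad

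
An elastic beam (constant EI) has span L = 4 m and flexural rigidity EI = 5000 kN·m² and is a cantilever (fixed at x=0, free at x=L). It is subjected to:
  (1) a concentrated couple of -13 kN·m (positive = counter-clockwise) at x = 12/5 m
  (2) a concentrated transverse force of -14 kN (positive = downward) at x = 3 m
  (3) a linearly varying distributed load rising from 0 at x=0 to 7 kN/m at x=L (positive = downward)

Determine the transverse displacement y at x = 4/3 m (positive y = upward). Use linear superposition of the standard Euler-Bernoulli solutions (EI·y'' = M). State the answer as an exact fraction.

y(4/3) = -3403/2278125 m

Load 1 — applied couple M₀=-13 kN·m at a=12/5 m (b=L-a=8/5):
  y_1 = M₀x²/(2EI)  [x≤a] = (-13)·(4/3)²/(2·5000) = -13/5625 m
Load 2 — point force P=-14 kN at a=3 m (b=L-a=1):
  y_2 = -Px²(3a-x)/(6EI)  [x≤a] = -(-14)·(4/3)²·(3·3-(4/3))/(6·5000) = 322/50625 m
Load 3 — triangular load w₀=7 kN/m (0→w₀ over full span):
  y_3 = (w₀Lx³/12-w₀L²x²/6-w₀x⁵/(120L))/EI = (7·4·(4/3)³/12-7·4²·(4/3)²/6-7·(4/3)⁵/(120·4))/5000 = -12628/2278125 m
Superposition: y = Σ y_i = -3403/2278125 m ≈ -0.001494 m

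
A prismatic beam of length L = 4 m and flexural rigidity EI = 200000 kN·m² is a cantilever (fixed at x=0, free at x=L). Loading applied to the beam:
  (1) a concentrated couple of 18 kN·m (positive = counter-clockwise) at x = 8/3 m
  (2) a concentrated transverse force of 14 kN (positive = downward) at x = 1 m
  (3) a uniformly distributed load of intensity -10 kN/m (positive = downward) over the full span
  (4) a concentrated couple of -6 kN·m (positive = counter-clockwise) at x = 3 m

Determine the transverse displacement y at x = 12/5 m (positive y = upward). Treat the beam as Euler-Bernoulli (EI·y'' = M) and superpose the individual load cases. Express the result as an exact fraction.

y(12/5) = 64559/75000000 m

Load 1 — applied couple M₀=18 kN·m at a=8/3 m (b=L-a=4/3):
  y_1 = M₀x²/(2EI)  [x≤a] = 18·(12/5)²/(2·200000) = 81/312500 m
Load 2 — point force P=14 kN at a=1 m (b=L-a=3):
  y_2 = -Pa²(3x-a)/(6EI)  [x>a] = -14·1²·(3·(12/5)-1)/(6·200000) = -217/3000000 m
Load 3 — uniform load w=-10 kN/m over full span:
  y_3 = -wx²(x²-4Lx+6L²)/(24EI) = -(-10)·(12/5)²·((12/5)²-4·4·(12/5)+6·4²)/(24·200000) = 297/390625 m
Load 4 — applied couple M₀=-6 kN·m at a=3 m (b=L-a=1):
  y_4 = M₀x²/(2EI)  [x≤a] = (-6)·(12/5)²/(2·200000) = -27/312500 m
Superposition: y = Σ y_i = 64559/75000000 m ≈ 0.000861 m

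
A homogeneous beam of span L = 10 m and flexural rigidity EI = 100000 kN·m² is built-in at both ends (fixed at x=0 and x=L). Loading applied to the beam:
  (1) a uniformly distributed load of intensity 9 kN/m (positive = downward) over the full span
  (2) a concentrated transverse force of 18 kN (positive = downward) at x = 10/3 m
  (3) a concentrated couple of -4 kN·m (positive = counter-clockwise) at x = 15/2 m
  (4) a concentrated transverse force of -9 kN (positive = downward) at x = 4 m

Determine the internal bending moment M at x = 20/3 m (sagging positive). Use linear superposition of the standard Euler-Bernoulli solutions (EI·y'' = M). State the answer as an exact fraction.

Load 1 — uniform load w=9 kN/m over full span:
  M_1 = wLx/2 - wL²/12 - wx²/2 = 9·10·(20/3)/2 - 9·10²/12 - 9·(20/3)²/2 = 25 kN·m
Load 2 — point force P=18 kN at a=10/3 m (b=L-a=20/3):
  M_2 = Pa²(a+3b)(L-x)/L³ - Pa²b/L²  [x>a] = 18·(10/3)²·((10/3)+3·(20/3))·(10-(20/3))/10³ - 18·(10/3)²·(20/3)/10² = 20/9 kN·m
Load 3 — applied couple M₀=-4 kN·m at a=15/2 m (b=L-a=5/2):
  M_3 = R_Ax - M_A  [x≤a] with R_A=-9/20, M_A=-5/4 = (-9/20)·(20/3) - (-5/4) = -7/4 kN·m
Load 4 — point force P=-9 kN at a=4 m (b=L-a=6):
  M_4 = Pa²(a+3b)(L-x)/L³ - Pa²b/L²  [x>a] = (-9)·4²·(4+3·6)·(10-(20/3))/10³ - (-9)·4²·6/10² = -48/25 kN·m
Superposition: M = Σ M_i = 21197/900 kN·m ≈ 23.552222 kN·m

M(20/3) = 21197/900 kN·m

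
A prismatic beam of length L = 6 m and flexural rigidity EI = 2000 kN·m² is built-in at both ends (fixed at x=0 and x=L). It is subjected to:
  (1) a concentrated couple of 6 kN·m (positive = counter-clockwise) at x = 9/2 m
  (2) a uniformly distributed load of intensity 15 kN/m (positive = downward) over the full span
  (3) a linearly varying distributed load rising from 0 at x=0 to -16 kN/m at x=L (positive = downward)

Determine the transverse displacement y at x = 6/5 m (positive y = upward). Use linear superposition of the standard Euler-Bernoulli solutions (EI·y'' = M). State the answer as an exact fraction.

Load 1 — applied couple M₀=6 kN·m at a=9/2 m (b=L-a=3/2):
  y_1 = (R_Ax³/6 - M_Ax²/2)/EI  [x≤a] with R_A=9/8, M_A=15/8 = ((9/8)·(6/5)³/6 - (15/8)·(6/5)²/2)/2000 = -513/1000000 m
Load 2 — uniform load w=15 kN/m over full span:
  y_2 = -wx²(L-x)²/(24EI) = -15·(6/5)²·(6-(6/5))²/(24·2000) = -162/15625 m
Load 3 — triangular load w₀=-16 kN/m (0→w₀ over full span):
  y_3 = -w₀x²(L-x)²(x+2L)/(120LEI) = -(-16)·(6/5)²·(6-(6/5))²·((6/5)+2·6)/(120·6·2000) = 9504/1953125 m
Superposition: y = Σ y_i = -751869/125000000 m ≈ -0.006015 m

y(6/5) = -751869/125000000 m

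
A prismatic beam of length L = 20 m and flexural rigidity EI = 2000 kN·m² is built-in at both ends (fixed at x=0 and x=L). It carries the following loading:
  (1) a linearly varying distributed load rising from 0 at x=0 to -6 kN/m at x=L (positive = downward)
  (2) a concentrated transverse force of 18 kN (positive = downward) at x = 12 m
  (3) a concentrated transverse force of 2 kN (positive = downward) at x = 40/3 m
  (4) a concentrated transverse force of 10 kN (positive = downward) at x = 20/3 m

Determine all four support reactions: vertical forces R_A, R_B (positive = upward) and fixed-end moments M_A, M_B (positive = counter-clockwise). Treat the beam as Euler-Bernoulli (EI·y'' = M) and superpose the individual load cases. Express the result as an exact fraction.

R_A = -12616/3375 kN, M_A = -8672/675 kN·m, R_B = -88634/3375 kN, M_B = 32008/675 kN·m

Load 1 — triangular load w₀=-6 kN/m (0→w₀ over full span):
  R_A = 3w₀L/20 = 3·(-6)·20/20 = -18 kN
  M_A = w₀L²/30 = (-6)·20²/30 = -80 kN·m
  R_B = 7w₀L/20 = 7·(-6)·20/20 = -42 kN
  M_B = -w₀L²/20 = -(-6)·20²/20 = 120 kN·m
Load 2 — point force P=18 kN at a=12 m (b=L-a=8):
  R_A = Pb²(3a+b)/L³ = 18·8²·(3·12+8)/20³ = 792/125 kN
  M_A = Pab²/L² = 18·12·8²/20² = 864/25 kN·m
  R_B = Pa²(a+3b)/L³ = 18·12²·(12+3·8)/20³ = 1458/125 kN
  M_B = -Pa²b/L² = -18·12²·8/20² = -1296/25 kN·m
Load 3 — point force P=2 kN at a=40/3 m (b=L-a=20/3):
  R_A = Pb²(3a+b)/L³ = 2·(20/3)²·(3·(40/3)+(20/3))/20³ = 14/27 kN
  M_A = Pab²/L² = 2·(40/3)·(20/3)²/20² = 80/27 kN·m
  R_B = Pa²(a+3b)/L³ = 2·(40/3)²·((40/3)+3·(20/3))/20³ = 40/27 kN
  M_B = -Pa²b/L² = -2·(40/3)²·(20/3)/20² = -160/27 kN·m
Load 4 — point force P=10 kN at a=20/3 m (b=L-a=40/3):
  R_A = Pb²(3a+b)/L³ = 10·(40/3)²·(3·(20/3)+(40/3))/20³ = 200/27 kN
  M_A = Pab²/L² = 10·(20/3)·(40/3)²/20² = 800/27 kN·m
  R_B = Pa²(a+3b)/L³ = 10·(20/3)²·((20/3)+3·(40/3))/20³ = 70/27 kN
  M_B = -Pa²b/L² = -10·(20/3)²·(40/3)/20² = -400/27 kN·m
Superposition: R_A = -12616/3375 kN, M_A = -8672/675 kN·m, R_B = -88634/3375 kN, M_B = 32008/675 kN·m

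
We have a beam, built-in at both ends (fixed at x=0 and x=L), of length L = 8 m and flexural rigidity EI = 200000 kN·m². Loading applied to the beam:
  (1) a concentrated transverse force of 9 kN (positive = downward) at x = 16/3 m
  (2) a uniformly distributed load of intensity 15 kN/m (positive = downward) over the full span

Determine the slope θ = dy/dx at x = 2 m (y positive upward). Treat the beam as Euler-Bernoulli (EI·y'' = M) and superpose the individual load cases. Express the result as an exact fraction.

θ(2) = -33/100000 rad

Load 1 — point force P=9 kN at a=16/3 m (b=L-a=8/3):
  θ_1 = -Pb²x(2aL-(3a+b)x)/(2L³EI)  [x≤a] = -9·(8/3)²·2·(2·(16/3)·8-(3·(16/3)+(8/3))·2)/(2·8³·200000) = -3/100000 rad
Load 2 — uniform load w=15 kN/m over full span:
  θ_2 = -wx(L-x)(L-2x)/(12EI) = -15·2·(8-2)·(8-2·2)/(12·200000) = -3/10000 rad
Superposition: θ = Σ θ_i = -33/100000 rad ≈ -0.000330 rad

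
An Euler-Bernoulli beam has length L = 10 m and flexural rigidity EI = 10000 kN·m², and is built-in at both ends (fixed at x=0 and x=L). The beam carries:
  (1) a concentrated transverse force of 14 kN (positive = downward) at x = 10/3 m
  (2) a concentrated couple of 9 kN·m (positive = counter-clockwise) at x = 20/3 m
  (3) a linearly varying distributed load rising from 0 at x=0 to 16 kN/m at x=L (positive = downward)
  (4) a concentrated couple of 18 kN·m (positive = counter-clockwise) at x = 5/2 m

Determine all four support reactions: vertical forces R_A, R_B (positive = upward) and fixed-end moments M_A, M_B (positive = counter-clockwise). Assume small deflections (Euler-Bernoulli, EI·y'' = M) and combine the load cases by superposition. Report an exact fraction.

R_A = 40603/1080 kN, M_A = 15919/216 kN·m, R_B = 60917/1080 kN, M_B = -18305/216 kN·m

Load 1 — point force P=14 kN at a=10/3 m (b=L-a=20/3):
  R_A = Pb²(3a+b)/L³ = 14·(20/3)²·(3·(10/3)+(20/3))/10³ = 280/27 kN
  M_A = Pab²/L² = 14·(10/3)·(20/3)²/10² = 560/27 kN·m
  R_B = Pa²(a+3b)/L³ = 14·(10/3)²·((10/3)+3·(20/3))/10³ = 98/27 kN
  M_B = -Pa²b/L² = -14·(10/3)²·(20/3)/10² = -280/27 kN·m
Load 2 — applied couple M₀=9 kN·m at a=20/3 m (b=L-a=10/3):
  R_A = 6M₀ab/L³ = 6·9·(20/3)·(10/3)/10³ = 6/5 kN
  M_A = M₀b(2a-b)/L² = 9·(10/3)·(2·(20/3)-(10/3))/10² = 3 kN·m
  R_B = -6M₀ab/L³ = -6·9·(20/3)·(10/3)/10³ = -6/5 kN
  M_B = M₀a(2b-a)/L² = 9·(20/3)·(2·(10/3)-(20/3))/10² = 0 kN·m
Load 3 — triangular load w₀=16 kN/m (0→w₀ over full span):
  R_A = 3w₀L/20 = 3·16·10/20 = 24 kN
  M_A = w₀L²/30 = 16·10²/30 = 160/3 kN·m
  R_B = 7w₀L/20 = 7·16·10/20 = 56 kN
  M_B = -w₀L²/20 = -16·10²/20 = -80 kN·m
Load 4 — applied couple M₀=18 kN·m at a=5/2 m (b=L-a=15/2):
  R_A = 6M₀ab/L³ = 6·18·(5/2)·(15/2)/10³ = 81/40 kN
  M_A = M₀b(2a-b)/L² = 18·(15/2)·(2·(5/2)-(15/2))/10² = -27/8 kN·m
  R_B = -6M₀ab/L³ = -6·18·(5/2)·(15/2)/10³ = -81/40 kN
  M_B = M₀a(2b-a)/L² = 18·(5/2)·(2·(15/2)-(5/2))/10² = 45/8 kN·m
Superposition: R_A = 40603/1080 kN, M_A = 15919/216 kN·m, R_B = 60917/1080 kN, M_B = -18305/216 kN·m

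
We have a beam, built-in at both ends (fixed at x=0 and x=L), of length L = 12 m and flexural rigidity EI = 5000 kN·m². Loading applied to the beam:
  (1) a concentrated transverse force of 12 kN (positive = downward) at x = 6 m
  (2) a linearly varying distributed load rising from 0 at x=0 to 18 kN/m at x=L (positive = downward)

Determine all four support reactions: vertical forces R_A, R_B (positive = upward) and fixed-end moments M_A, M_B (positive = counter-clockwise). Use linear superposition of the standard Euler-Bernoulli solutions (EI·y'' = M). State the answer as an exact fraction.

R_A = 192/5 kN, M_A = 522/5 kN·m, R_B = 408/5 kN, M_B = -738/5 kN·m

Load 1 — point force P=12 kN at a=6 m (b=L-a=6):
  R_A = Pb²(3a+b)/L³ = 12·6²·(3·6+6)/12³ = 6 kN
  M_A = Pab²/L² = 12·6·6²/12² = 18 kN·m
  R_B = Pa²(a+3b)/L³ = 12·6²·(6+3·6)/12³ = 6 kN
  M_B = -Pa²b/L² = -12·6²·6/12² = -18 kN·m
Load 2 — triangular load w₀=18 kN/m (0→w₀ over full span):
  R_A = 3w₀L/20 = 3·18·12/20 = 162/5 kN
  M_A = w₀L²/30 = 18·12²/30 = 432/5 kN·m
  R_B = 7w₀L/20 = 7·18·12/20 = 378/5 kN
  M_B = -w₀L²/20 = -18·12²/20 = -648/5 kN·m
Superposition: R_A = 192/5 kN, M_A = 522/5 kN·m, R_B = 408/5 kN, M_B = -738/5 kN·m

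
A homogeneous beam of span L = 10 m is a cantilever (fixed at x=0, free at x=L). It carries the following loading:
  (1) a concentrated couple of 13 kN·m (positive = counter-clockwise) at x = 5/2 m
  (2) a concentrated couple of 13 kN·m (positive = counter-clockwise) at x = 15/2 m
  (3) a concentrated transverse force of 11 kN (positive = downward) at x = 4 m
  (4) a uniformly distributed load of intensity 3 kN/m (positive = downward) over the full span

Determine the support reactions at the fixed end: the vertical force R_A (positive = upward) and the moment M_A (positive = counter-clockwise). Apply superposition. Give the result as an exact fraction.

Load 1 — applied couple M₀=13 kN·m at a=5/2 m (b=L-a=15/2):
  R_A = 0 kN
  M_A = -M₀ = -13 kN·m
Load 2 — applied couple M₀=13 kN·m at a=15/2 m (b=L-a=5/2):
  R_A = 0 kN
  M_A = -M₀ = -13 kN·m
Load 3 — point force P=11 kN at a=4 m (b=L-a=6):
  R_A = P = 11 kN
  M_A = Pa = 11·4 = 44 kN·m
Load 4 — uniform load w=3 kN/m over full span:
  R_A = wL = 3·10 = 30 kN
  M_A = wL²/2 = 3·10²/2 = 150 kN·m
Superposition: R_A = 41 kN, M_A = 168 kN·m

R_A = 41 kN, M_A = 168 kN·m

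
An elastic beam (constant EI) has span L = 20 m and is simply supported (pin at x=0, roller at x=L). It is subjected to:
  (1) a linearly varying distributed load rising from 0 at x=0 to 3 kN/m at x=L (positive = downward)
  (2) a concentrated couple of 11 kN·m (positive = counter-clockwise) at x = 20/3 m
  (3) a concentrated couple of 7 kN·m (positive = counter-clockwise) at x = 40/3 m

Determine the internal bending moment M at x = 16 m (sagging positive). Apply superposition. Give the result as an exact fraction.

Load 1 — triangular load w₀=3 kN/m (0→w₀ over full span):
  M_1 = w₀Lx/6 - w₀x³/(6L) = 3·20·16/6 - 3·16³/(6·20) = 288/5 kN·m
Load 2 — applied couple M₀=11 kN·m at a=20/3 m (b=L-a=40/3):
  M_2 = M₀x/L - M₀  [x>a] = 11·16/20 - 11 = -11/5 kN·m
Load 3 — applied couple M₀=7 kN·m at a=40/3 m (b=L-a=20/3):
  M_3 = M₀x/L - M₀  [x>a] = 7·16/20 - 7 = -7/5 kN·m
Superposition: M = Σ M_i = 54 kN·m ≈ 54.000000 kN·m

M(16) = 54 kN·m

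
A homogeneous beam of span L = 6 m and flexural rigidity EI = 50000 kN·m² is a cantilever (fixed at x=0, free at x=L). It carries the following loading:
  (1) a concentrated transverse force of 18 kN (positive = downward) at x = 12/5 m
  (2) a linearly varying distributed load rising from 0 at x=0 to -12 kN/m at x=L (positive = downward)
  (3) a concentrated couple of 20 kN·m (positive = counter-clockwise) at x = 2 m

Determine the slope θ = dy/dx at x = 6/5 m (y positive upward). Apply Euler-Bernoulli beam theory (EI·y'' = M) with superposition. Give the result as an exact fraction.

Load 1 — point force P=18 kN at a=12/5 m (b=L-a=18/5):
  θ_1 = -Px(2a-x)/(2EI)  [x≤a] = -18·(6/5)·(2·(12/5)-(6/5))/(2·50000) = -243/312500 rad
Load 2 — triangular load w₀=-12 kN/m (0→w₀ over full span):
  θ_2 = (w₀Lx²/4-w₀L²x/3-w₀x⁴/(24L))/EI = ((-12)·6·(6/5)²/4-(-12)·6²·(6/5)/3-(-12)·(6/5)⁴/(24·6))/50000 = 22977/7812500 rad
Load 3 — applied couple M₀=20 kN·m at a=2 m (b=L-a=4):
  θ_3 = M₀x/EI  [x≤a] = 20·(6/5)/50000 = 3/6250 rad
Superposition: θ = Σ θ_i = 5163/1953125 rad ≈ 0.002643 rad

θ(6/5) = 5163/1953125 rad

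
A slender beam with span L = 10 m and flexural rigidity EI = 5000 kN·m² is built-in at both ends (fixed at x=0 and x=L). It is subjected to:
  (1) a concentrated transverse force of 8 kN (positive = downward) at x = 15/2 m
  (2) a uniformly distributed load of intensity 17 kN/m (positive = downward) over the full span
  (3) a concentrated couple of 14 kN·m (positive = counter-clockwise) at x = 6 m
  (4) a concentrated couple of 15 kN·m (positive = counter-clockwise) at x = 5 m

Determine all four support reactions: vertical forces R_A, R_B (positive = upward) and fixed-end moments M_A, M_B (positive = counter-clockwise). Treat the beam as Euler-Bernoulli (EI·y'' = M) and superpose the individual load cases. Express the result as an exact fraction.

Load 1 — point force P=8 kN at a=15/2 m (b=L-a=5/2):
  R_A = Pb²(3a+b)/L³ = 8·(5/2)²·(3·(15/2)+(5/2))/10³ = 5/4 kN
  M_A = Pab²/L² = 8·(15/2)·(5/2)²/10² = 15/4 kN·m
  R_B = Pa²(a+3b)/L³ = 8·(15/2)²·((15/2)+3·(5/2))/10³ = 27/4 kN
  M_B = -Pa²b/L² = -8·(15/2)²·(5/2)/10² = -45/4 kN·m
Load 2 — uniform load w=17 kN/m over full span:
  R_A = wL/2 = 17·10/2 = 85 kN
  M_A = wL²/12 = 17·10²/12 = 425/3 kN·m
  R_B = wL/2 = 17·10/2 = 85 kN
  M_B = -wL²/12 = -17·10²/12 = -425/3 kN·m
Load 3 — applied couple M₀=14 kN·m at a=6 m (b=L-a=4):
  R_A = 6M₀ab/L³ = 6·14·6·4/10³ = 252/125 kN
  M_A = M₀b(2a-b)/L² = 14·4·(2·6-4)/10² = 112/25 kN·m
  R_B = -6M₀ab/L³ = -6·14·6·4/10³ = -252/125 kN
  M_B = M₀a(2b-a)/L² = 14·6·(2·4-6)/10² = 42/25 kN·m
Load 4 — applied couple M₀=15 kN·m at a=5 m (b=L-a=5):
  R_A = 6M₀ab/L³ = 6·15·5·5/10³ = 9/4 kN
  M_A = M₀b(2a-b)/L² = 15·5·(2·5-5)/10² = 15/4 kN·m
  R_B = -6M₀ab/L³ = -6·15·5·5/10³ = -9/4 kN
  M_B = M₀a(2b-a)/L² = 15·5·(2·5-5)/10² = 15/4 kN·m
Superposition: R_A = 22629/250 kN, M_A = 23047/150 kN·m, R_B = 21871/250 kN, M_B = -22123/150 kN·m

R_A = 22629/250 kN, M_A = 23047/150 kN·m, R_B = 21871/250 kN, M_B = -22123/150 kN·m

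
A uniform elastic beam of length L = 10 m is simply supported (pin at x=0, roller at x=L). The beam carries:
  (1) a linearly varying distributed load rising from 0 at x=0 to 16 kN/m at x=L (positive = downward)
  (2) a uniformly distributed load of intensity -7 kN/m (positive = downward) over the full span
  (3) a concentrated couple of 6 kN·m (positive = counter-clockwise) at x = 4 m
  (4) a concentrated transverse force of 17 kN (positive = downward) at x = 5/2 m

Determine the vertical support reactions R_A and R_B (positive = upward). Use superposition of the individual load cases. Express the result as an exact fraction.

Load 1 — triangular load w₀=16 kN/m (0→w₀ over full span):
  R_A = w₀L/6 = 16·10/6 = 80/3 kN
  R_B = w₀L/3 = 16·10/3 = 160/3 kN
Load 2 — uniform load w=-7 kN/m over full span:
  R_A = wL/2 = (-7)·10/2 = -35 kN
  R_B = wL/2 = (-7)·10/2 = -35 kN
Load 3 — applied couple M₀=6 kN·m at a=4 m (b=L-a=6):
  R_A = M₀/L = 6/10 = 3/5 kN
  R_B = -M₀/L = -6/10 = -3/5 kN
Load 4 — point force P=17 kN at a=5/2 m (b=L-a=15/2):
  R_A = Pb/L = 17·(15/2)/10 = 51/4 kN
  R_B = Pa/L = 17·(5/2)/10 = 17/4 kN
Superposition: R_A = 301/60 kN, R_B = 1319/60 kN

R_A = 301/60 kN, R_B = 1319/60 kN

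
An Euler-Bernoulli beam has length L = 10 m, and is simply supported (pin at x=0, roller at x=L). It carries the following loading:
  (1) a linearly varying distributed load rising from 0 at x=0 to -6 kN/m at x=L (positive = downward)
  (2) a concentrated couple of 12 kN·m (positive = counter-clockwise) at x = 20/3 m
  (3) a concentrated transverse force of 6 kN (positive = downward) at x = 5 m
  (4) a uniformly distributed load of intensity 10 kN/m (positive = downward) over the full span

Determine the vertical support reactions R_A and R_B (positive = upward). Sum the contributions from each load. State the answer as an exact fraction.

Load 1 — triangular load w₀=-6 kN/m (0→w₀ over full span):
  R_A = w₀L/6 = (-6)·10/6 = -10 kN
  R_B = w₀L/3 = (-6)·10/3 = -20 kN
Load 2 — applied couple M₀=12 kN·m at a=20/3 m (b=L-a=10/3):
  R_A = M₀/L = 12/10 = 6/5 kN
  R_B = -M₀/L = -12/10 = -6/5 kN
Load 3 — point force P=6 kN at a=5 m (b=L-a=5):
  R_A = Pb/L = 6·5/10 = 3 kN
  R_B = Pa/L = 6·5/10 = 3 kN
Load 4 — uniform load w=10 kN/m over full span:
  R_A = wL/2 = 10·10/2 = 50 kN
  R_B = wL/2 = 10·10/2 = 50 kN
Superposition: R_A = 221/5 kN, R_B = 159/5 kN

R_A = 221/5 kN, R_B = 159/5 kN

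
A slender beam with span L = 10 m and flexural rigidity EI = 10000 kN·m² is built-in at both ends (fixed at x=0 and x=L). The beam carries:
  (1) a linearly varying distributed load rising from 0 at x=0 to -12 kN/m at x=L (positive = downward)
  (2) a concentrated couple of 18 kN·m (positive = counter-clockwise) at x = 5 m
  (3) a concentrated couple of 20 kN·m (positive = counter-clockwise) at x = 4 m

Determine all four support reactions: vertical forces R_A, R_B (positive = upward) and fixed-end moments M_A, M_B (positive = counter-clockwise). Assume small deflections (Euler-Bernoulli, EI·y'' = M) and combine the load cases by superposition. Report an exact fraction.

R_A = -621/50 kN, M_A = -331/10 kN·m, R_B = -2379/50 kN, M_B = 709/10 kN·m

Load 1 — triangular load w₀=-12 kN/m (0→w₀ over full span):
  R_A = 3w₀L/20 = 3·(-12)·10/20 = -18 kN
  M_A = w₀L²/30 = (-12)·10²/30 = -40 kN·m
  R_B = 7w₀L/20 = 7·(-12)·10/20 = -42 kN
  M_B = -w₀L²/20 = -(-12)·10²/20 = 60 kN·m
Load 2 — applied couple M₀=18 kN·m at a=5 m (b=L-a=5):
  R_A = 6M₀ab/L³ = 6·18·5·5/10³ = 27/10 kN
  M_A = M₀b(2a-b)/L² = 18·5·(2·5-5)/10² = 9/2 kN·m
  R_B = -6M₀ab/L³ = -6·18·5·5/10³ = -27/10 kN
  M_B = M₀a(2b-a)/L² = 18·5·(2·5-5)/10² = 9/2 kN·m
Load 3 — applied couple M₀=20 kN·m at a=4 m (b=L-a=6):
  R_A = 6M₀ab/L³ = 6·20·4·6/10³ = 72/25 kN
  M_A = M₀b(2a-b)/L² = 20·6·(2·4-6)/10² = 12/5 kN·m
  R_B = -6M₀ab/L³ = -6·20·4·6/10³ = -72/25 kN
  M_B = M₀a(2b-a)/L² = 20·4·(2·6-4)/10² = 32/5 kN·m
Superposition: R_A = -621/50 kN, M_A = -331/10 kN·m, R_B = -2379/50 kN, M_B = 709/10 kN·m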